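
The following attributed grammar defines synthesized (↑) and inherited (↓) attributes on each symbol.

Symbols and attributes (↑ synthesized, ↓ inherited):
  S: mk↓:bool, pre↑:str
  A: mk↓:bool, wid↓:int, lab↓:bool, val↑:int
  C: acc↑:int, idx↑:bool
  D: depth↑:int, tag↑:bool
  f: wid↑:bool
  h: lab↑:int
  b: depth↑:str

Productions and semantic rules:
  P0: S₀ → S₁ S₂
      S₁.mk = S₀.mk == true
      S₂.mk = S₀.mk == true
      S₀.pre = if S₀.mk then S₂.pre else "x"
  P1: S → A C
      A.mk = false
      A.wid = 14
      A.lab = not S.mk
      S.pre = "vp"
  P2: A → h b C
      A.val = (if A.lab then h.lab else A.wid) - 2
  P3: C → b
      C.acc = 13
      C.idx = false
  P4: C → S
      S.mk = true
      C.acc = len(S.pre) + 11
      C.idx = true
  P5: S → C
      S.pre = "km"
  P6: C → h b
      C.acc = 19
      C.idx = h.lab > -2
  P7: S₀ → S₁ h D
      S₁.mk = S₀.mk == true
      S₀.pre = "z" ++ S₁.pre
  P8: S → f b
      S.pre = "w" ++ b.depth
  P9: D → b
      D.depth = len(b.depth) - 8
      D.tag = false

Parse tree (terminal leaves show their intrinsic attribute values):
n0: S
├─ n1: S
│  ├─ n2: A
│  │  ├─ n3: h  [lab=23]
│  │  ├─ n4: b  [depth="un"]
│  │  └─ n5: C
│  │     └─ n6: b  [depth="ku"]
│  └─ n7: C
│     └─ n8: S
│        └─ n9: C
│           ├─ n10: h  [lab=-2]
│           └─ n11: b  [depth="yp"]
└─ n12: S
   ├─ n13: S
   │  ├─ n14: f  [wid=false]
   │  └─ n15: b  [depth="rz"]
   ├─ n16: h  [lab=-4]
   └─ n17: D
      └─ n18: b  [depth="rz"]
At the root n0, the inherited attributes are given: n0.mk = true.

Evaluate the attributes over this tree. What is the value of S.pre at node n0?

"zwrz"

1. n0.mk = true  [given at root]
2. n1.mk = true  [S₀.mk == true]
3. n2.mk = false  [false]
4. n2.wid = 14  [14]
5. n2.lab = false  [not S.mk]
6. n3.lab = 23  [terminal]
7. n4.depth = "un"  [terminal]
8. n6.depth = "ku"  [terminal]
9. n5.acc = 13  [13]
10. n5.idx = false  [false]
11. n2.val = 12  [(if A.lab then h.lab else A.wid) - 2]
12. n8.mk = true  [true]
13. n10.lab = -2  [terminal]
14. n11.depth = "yp"  [terminal]
15. n9.acc = 19  [19]
16. n9.idx = false  [h.lab > -2]
17. n8.pre = "km"  ["km"]
18. n7.acc = 13  [len(S.pre) + 11]
19. n7.idx = true  [true]
20. n1.pre = "vp"  ["vp"]
21. n12.mk = true  [S₀.mk == true]
22. n13.mk = true  [S₀.mk == true]
23. n14.wid = false  [terminal]
24. n15.depth = "rz"  [terminal]
25. n13.pre = "wrz"  ["w" ++ b.depth]
26. n16.lab = -4  [terminal]
27. n18.depth = "rz"  [terminal]
28. n17.depth = -6  [len(b.depth) - 8]
29. n17.tag = false  [false]
30. n12.pre = "zwrz"  ["z" ++ S₁.pre]
31. n0.pre = "zwrz"  [if S₀.mk then S₂.pre else "x"]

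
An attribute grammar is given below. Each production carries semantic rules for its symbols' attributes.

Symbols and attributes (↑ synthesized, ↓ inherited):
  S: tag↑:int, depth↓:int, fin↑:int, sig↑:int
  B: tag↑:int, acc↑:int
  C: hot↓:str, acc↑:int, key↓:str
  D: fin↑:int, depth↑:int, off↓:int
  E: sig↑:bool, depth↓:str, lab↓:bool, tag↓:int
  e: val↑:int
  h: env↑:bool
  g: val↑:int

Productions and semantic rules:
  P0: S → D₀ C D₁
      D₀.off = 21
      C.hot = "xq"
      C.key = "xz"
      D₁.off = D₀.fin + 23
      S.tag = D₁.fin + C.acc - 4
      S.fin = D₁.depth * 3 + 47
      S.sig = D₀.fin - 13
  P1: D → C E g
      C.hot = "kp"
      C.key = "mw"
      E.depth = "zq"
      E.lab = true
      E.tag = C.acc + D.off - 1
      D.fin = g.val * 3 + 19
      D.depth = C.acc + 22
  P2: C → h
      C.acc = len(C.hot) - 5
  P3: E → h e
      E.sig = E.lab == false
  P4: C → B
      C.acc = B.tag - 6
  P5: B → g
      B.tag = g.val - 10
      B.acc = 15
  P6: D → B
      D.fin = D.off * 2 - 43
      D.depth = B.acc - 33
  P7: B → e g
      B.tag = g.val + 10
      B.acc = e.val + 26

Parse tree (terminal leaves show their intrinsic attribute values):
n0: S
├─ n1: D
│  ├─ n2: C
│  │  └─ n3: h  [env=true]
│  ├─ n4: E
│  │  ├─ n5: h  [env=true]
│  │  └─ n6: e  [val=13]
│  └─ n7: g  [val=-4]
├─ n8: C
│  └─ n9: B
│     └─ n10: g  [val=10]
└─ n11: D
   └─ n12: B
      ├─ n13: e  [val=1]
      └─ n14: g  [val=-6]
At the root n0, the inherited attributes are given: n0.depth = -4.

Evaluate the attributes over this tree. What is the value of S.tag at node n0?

7

1. n0.depth = -4  [given at root]
2. n1.off = 21  [21]
3. n2.hot = "kp"  ["kp"]
4. n2.key = "mw"  ["mw"]
5. n3.env = true  [terminal]
6. n2.acc = -3  [len(C.hot) - 5]
7. n4.depth = "zq"  ["zq"]
8. n4.lab = true  [true]
9. n4.tag = 17  [C.acc + D.off - 1]
10. n5.env = true  [terminal]
11. n6.val = 13  [terminal]
12. n4.sig = false  [E.lab == false]
13. n7.val = -4  [terminal]
14. n1.fin = 7  [g.val * 3 + 19]
15. n1.depth = 19  [C.acc + 22]
16. n8.hot = "xq"  ["xq"]
17. n8.key = "xz"  ["xz"]
18. n10.val = 10  [terminal]
19. n9.tag = 0  [g.val - 10]
20. n9.acc = 15  [15]
21. n8.acc = -6  [B.tag - 6]
22. n11.off = 30  [D₀.fin + 23]
23. n13.val = 1  [terminal]
24. n14.val = -6  [terminal]
25. n12.tag = 4  [g.val + 10]
26. n12.acc = 27  [e.val + 26]
27. n11.fin = 17  [D.off * 2 - 43]
28. n11.depth = -6  [B.acc - 33]
29. n0.tag = 7  [D₁.fin + C.acc - 4]
30. n0.fin = 29  [D₁.depth * 3 + 47]
31. n0.sig = -6  [D₀.fin - 13]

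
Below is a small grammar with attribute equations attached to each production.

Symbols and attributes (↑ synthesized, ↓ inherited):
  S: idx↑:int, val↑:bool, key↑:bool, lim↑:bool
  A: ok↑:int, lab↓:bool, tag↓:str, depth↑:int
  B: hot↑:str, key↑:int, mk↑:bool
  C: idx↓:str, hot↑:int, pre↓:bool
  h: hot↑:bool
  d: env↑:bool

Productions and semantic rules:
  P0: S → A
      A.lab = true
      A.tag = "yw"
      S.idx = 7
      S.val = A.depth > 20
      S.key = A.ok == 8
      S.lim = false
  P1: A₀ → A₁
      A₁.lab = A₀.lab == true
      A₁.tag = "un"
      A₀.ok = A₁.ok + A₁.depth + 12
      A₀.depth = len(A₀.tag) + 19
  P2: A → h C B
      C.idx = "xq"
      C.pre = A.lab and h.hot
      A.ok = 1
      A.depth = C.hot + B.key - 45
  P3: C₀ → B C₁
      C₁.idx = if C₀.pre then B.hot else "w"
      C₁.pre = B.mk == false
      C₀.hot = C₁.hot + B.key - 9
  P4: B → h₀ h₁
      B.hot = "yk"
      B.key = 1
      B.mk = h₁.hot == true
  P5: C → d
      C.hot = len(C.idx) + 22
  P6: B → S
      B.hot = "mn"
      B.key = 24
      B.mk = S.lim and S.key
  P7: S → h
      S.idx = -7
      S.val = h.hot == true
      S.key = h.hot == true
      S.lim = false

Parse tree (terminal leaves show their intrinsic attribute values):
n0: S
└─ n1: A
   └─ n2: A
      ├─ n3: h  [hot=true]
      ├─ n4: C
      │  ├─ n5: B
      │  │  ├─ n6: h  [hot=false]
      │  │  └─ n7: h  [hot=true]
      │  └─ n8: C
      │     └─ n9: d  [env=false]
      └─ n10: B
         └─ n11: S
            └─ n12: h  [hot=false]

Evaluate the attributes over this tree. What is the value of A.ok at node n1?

1. n1.lab = true  [true]
2. n1.tag = "yw"  ["yw"]
3. n2.lab = true  [A₀.lab == true]
4. n2.tag = "un"  ["un"]
5. n3.hot = true  [terminal]
6. n4.idx = "xq"  ["xq"]
7. n4.pre = true  [A.lab and h.hot]
8. n6.hot = false  [terminal]
9. n7.hot = true  [terminal]
10. n5.hot = "yk"  ["yk"]
11. n5.key = 1  [1]
12. n5.mk = true  [h₁.hot == true]
13. n8.idx = "yk"  [if C₀.pre then B.hot else "w"]
14. n8.pre = false  [B.mk == false]
15. n9.env = false  [terminal]
16. n8.hot = 24  [len(C.idx) + 22]
17. n4.hot = 16  [C₁.hot + B.key - 9]
18. n12.hot = false  [terminal]
19. n11.idx = -7  [-7]
20. n11.val = false  [h.hot == true]
21. n11.key = false  [h.hot == true]
22. n11.lim = false  [false]
23. n10.hot = "mn"  ["mn"]
24. n10.key = 24  [24]
25. n10.mk = false  [S.lim and S.key]
26. n2.ok = 1  [1]
27. n2.depth = -5  [C.hot + B.key - 45]
28. n1.ok = 8  [A₁.ok + A₁.depth + 12]
29. n1.depth = 21  [len(A₀.tag) + 19]
30. n0.idx = 7  [7]
31. n0.val = true  [A.depth > 20]
32. n0.key = true  [A.ok == 8]
33. n0.lim = false  [false]

8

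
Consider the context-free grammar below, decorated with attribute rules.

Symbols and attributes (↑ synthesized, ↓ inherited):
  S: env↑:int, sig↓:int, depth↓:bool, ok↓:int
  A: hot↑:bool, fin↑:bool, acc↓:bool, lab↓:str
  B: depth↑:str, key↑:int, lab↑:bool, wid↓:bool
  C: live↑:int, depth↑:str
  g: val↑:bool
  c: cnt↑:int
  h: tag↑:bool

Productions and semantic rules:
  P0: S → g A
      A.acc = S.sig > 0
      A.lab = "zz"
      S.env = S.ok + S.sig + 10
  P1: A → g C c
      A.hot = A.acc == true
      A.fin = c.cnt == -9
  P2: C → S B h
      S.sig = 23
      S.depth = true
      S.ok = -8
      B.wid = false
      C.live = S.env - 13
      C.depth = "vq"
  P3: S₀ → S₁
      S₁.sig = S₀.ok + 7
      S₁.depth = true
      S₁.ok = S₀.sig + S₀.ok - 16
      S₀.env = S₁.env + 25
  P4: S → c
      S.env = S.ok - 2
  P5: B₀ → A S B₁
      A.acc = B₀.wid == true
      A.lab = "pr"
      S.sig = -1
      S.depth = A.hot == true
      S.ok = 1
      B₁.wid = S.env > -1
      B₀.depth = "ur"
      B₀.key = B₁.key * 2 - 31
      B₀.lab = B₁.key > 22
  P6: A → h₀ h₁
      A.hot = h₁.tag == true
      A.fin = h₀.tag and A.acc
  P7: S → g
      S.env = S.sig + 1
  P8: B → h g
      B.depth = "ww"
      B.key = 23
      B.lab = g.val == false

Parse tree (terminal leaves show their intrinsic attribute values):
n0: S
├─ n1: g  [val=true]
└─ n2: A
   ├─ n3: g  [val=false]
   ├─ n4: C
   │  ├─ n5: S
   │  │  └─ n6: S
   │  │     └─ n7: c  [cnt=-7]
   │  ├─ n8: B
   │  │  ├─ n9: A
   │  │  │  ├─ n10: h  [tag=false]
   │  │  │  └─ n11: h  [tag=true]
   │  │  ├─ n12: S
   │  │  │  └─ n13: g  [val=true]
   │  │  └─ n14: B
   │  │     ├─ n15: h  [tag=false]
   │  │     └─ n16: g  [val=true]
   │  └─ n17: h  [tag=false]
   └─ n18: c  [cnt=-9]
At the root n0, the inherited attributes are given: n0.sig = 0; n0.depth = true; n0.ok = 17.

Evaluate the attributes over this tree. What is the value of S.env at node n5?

22

1. n0.sig = 0  [given at root]
2. n0.depth = true  [given at root]
3. n0.ok = 17  [given at root]
4. n1.val = true  [terminal]
5. n2.acc = false  [S.sig > 0]
6. n2.lab = "zz"  ["zz"]
7. n3.val = false  [terminal]
8. n5.sig = 23  [23]
9. n5.depth = true  [true]
10. n5.ok = -8  [-8]
11. n6.sig = -1  [S₀.ok + 7]
12. n6.depth = true  [true]
13. n6.ok = -1  [S₀.sig + S₀.ok - 16]
14. n7.cnt = -7  [terminal]
15. n6.env = -3  [S.ok - 2]
16. n5.env = 22  [S₁.env + 25]
17. n8.wid = false  [false]
18. n9.acc = false  [B₀.wid == true]
19. n9.lab = "pr"  ["pr"]
20. n10.tag = false  [terminal]
21. n11.tag = true  [terminal]
22. n9.hot = true  [h₁.tag == true]
23. n9.fin = false  [h₀.tag and A.acc]
24. n12.sig = -1  [-1]
25. n12.depth = true  [A.hot == true]
26. n12.ok = 1  [1]
27. n13.val = true  [terminal]
28. n12.env = 0  [S.sig + 1]
29. n14.wid = true  [S.env > -1]
30. n15.tag = false  [terminal]
31. n16.val = true  [terminal]
32. n14.depth = "ww"  ["ww"]
33. n14.key = 23  [23]
34. n14.lab = false  [g.val == false]
35. n8.depth = "ur"  ["ur"]
36. n8.key = 15  [B₁.key * 2 - 31]
37. n8.lab = true  [B₁.key > 22]
38. n17.tag = false  [terminal]
39. n4.live = 9  [S.env - 13]
40. n4.depth = "vq"  ["vq"]
41. n18.cnt = -9  [terminal]
42. n2.hot = false  [A.acc == true]
43. n2.fin = true  [c.cnt == -9]
44. n0.env = 27  [S.ok + S.sig + 10]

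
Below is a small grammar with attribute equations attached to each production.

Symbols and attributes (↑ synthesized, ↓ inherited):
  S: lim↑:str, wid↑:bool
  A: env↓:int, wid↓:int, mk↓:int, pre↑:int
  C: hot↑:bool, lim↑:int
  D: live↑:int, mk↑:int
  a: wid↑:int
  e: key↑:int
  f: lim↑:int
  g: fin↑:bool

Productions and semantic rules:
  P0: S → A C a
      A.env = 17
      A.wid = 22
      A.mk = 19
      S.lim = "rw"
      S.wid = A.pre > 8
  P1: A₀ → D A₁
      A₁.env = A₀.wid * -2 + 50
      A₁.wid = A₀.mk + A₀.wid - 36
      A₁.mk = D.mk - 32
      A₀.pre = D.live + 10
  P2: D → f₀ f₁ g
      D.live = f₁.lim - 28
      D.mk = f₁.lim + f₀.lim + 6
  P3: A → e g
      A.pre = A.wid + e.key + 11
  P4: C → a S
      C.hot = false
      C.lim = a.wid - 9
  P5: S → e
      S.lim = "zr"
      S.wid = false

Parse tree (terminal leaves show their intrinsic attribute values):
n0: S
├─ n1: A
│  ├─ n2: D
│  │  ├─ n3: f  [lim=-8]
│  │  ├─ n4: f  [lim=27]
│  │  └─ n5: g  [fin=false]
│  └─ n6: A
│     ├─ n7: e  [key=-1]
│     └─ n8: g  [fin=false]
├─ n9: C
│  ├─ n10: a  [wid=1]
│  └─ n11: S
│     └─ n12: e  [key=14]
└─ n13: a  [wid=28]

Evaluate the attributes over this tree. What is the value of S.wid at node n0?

1. n1.env = 17  [17]
2. n1.wid = 22  [22]
3. n1.mk = 19  [19]
4. n3.lim = -8  [terminal]
5. n4.lim = 27  [terminal]
6. n5.fin = false  [terminal]
7. n2.live = -1  [f₁.lim - 28]
8. n2.mk = 25  [f₁.lim + f₀.lim + 6]
9. n6.env = 6  [A₀.wid * -2 + 50]
10. n6.wid = 5  [A₀.mk + A₀.wid - 36]
11. n6.mk = -7  [D.mk - 32]
12. n7.key = -1  [terminal]
13. n8.fin = false  [terminal]
14. n6.pre = 15  [A.wid + e.key + 11]
15. n1.pre = 9  [D.live + 10]
16. n10.wid = 1  [terminal]
17. n12.key = 14  [terminal]
18. n11.lim = "zr"  ["zr"]
19. n11.wid = false  [false]
20. n9.hot = false  [false]
21. n9.lim = -8  [a.wid - 9]
22. n13.wid = 28  [terminal]
23. n0.lim = "rw"  ["rw"]
24. n0.wid = true  [A.pre > 8]

true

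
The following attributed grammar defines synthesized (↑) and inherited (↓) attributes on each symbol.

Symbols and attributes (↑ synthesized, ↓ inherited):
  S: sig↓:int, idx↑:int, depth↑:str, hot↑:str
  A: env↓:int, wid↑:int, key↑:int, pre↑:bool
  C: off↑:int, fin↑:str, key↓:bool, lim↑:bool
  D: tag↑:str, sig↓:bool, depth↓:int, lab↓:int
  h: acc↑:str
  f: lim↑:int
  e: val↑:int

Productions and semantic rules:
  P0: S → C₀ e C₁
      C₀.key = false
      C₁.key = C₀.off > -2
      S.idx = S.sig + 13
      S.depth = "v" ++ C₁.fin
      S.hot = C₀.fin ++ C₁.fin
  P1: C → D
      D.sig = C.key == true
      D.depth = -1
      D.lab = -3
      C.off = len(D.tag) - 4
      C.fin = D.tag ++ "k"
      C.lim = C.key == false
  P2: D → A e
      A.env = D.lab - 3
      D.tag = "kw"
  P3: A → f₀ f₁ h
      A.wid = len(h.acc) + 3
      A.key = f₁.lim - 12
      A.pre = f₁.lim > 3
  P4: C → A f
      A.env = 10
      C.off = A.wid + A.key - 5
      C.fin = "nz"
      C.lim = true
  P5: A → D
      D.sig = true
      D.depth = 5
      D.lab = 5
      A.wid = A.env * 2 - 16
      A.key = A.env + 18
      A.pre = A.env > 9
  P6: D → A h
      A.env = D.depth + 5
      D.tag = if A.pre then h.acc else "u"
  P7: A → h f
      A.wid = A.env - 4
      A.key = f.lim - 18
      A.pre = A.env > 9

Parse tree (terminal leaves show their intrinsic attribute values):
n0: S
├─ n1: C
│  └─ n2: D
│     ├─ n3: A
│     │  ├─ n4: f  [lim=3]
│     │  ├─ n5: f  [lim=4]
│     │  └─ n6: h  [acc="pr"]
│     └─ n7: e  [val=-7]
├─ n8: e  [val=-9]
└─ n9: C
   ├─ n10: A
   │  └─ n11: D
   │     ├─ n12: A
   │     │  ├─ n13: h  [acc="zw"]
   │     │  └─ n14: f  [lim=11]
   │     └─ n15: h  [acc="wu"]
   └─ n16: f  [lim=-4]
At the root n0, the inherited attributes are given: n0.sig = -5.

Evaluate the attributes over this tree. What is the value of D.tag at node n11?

"wu"

1. n0.sig = -5  [given at root]
2. n1.key = false  [false]
3. n2.sig = false  [C.key == true]
4. n2.depth = -1  [-1]
5. n2.lab = -3  [-3]
6. n3.env = -6  [D.lab - 3]
7. n4.lim = 3  [terminal]
8. n5.lim = 4  [terminal]
9. n6.acc = "pr"  [terminal]
10. n3.wid = 5  [len(h.acc) + 3]
11. n3.key = -8  [f₁.lim - 12]
12. n3.pre = true  [f₁.lim > 3]
13. n7.val = -7  [terminal]
14. n2.tag = "kw"  ["kw"]
15. n1.off = -2  [len(D.tag) - 4]
16. n1.fin = "kwk"  [D.tag ++ "k"]
17. n1.lim = true  [C.key == false]
18. n8.val = -9  [terminal]
19. n9.key = false  [C₀.off > -2]
20. n10.env = 10  [10]
21. n11.sig = true  [true]
22. n11.depth = 5  [5]
23. n11.lab = 5  [5]
24. n12.env = 10  [D.depth + 5]
25. n13.acc = "zw"  [terminal]
26. n14.lim = 11  [terminal]
27. n12.wid = 6  [A.env - 4]
28. n12.key = -7  [f.lim - 18]
29. n12.pre = true  [A.env > 9]
30. n15.acc = "wu"  [terminal]
31. n11.tag = "wu"  [if A.pre then h.acc else "u"]
32. n10.wid = 4  [A.env * 2 - 16]
33. n10.key = 28  [A.env + 18]
34. n10.pre = true  [A.env > 9]
35. n16.lim = -4  [terminal]
36. n9.off = 27  [A.wid + A.key - 5]
37. n9.fin = "nz"  ["nz"]
38. n9.lim = true  [true]
39. n0.idx = 8  [S.sig + 13]
40. n0.depth = "vnz"  ["v" ++ C₁.fin]
41. n0.hot = "kwknz"  [C₀.fin ++ C₁.fin]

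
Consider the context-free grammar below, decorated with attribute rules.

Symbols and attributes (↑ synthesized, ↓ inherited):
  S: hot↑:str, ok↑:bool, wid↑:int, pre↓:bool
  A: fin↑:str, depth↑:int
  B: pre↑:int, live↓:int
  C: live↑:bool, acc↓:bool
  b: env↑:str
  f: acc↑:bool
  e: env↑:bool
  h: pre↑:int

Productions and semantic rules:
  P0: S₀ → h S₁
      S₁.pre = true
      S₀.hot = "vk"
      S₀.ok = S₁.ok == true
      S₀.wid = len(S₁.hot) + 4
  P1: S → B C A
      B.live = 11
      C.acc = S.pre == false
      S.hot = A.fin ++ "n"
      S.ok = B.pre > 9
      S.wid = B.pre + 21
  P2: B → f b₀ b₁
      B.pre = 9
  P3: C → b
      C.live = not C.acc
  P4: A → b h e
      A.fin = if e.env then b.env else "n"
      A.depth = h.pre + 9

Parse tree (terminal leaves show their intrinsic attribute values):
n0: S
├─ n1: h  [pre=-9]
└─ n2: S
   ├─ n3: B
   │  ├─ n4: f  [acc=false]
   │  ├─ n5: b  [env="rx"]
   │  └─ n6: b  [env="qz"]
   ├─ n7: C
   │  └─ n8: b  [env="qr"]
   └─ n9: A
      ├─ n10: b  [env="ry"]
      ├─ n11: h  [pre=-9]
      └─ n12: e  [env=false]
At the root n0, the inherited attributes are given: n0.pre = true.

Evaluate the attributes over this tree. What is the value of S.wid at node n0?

6

1. n0.pre = true  [given at root]
2. n1.pre = -9  [terminal]
3. n2.pre = true  [true]
4. n3.live = 11  [11]
5. n4.acc = false  [terminal]
6. n5.env = "rx"  [terminal]
7. n6.env = "qz"  [terminal]
8. n3.pre = 9  [9]
9. n7.acc = false  [S.pre == false]
10. n8.env = "qr"  [terminal]
11. n7.live = true  [not C.acc]
12. n10.env = "ry"  [terminal]
13. n11.pre = -9  [terminal]
14. n12.env = false  [terminal]
15. n9.fin = "n"  [if e.env then b.env else "n"]
16. n9.depth = 0  [h.pre + 9]
17. n2.hot = "nn"  [A.fin ++ "n"]
18. n2.ok = false  [B.pre > 9]
19. n2.wid = 30  [B.pre + 21]
20. n0.hot = "vk"  ["vk"]
21. n0.ok = false  [S₁.ok == true]
22. n0.wid = 6  [len(S₁.hot) + 4]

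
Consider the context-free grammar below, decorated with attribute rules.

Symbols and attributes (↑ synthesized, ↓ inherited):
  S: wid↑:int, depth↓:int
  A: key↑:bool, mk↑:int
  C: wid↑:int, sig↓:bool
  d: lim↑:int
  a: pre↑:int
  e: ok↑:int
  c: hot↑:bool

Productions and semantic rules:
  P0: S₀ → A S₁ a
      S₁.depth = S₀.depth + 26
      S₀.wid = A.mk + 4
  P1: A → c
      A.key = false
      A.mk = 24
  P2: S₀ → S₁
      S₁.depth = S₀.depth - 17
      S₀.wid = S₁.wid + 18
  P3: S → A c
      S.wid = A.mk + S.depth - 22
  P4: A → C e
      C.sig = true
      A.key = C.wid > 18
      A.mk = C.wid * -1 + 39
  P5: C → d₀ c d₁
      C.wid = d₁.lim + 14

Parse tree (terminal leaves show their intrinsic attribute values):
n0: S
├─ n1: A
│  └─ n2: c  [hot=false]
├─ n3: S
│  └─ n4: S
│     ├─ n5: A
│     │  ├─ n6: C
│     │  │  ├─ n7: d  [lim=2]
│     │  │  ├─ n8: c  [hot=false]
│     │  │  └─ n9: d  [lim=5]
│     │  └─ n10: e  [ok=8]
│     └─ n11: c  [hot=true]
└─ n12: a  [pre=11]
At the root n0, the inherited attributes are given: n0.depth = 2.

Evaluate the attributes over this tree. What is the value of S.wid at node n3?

27

1. n0.depth = 2  [given at root]
2. n2.hot = false  [terminal]
3. n1.key = false  [false]
4. n1.mk = 24  [24]
5. n3.depth = 28  [S₀.depth + 26]
6. n4.depth = 11  [S₀.depth - 17]
7. n6.sig = true  [true]
8. n7.lim = 2  [terminal]
9. n8.hot = false  [terminal]
10. n9.lim = 5  [terminal]
11. n6.wid = 19  [d₁.lim + 14]
12. n10.ok = 8  [terminal]
13. n5.key = true  [C.wid > 18]
14. n5.mk = 20  [C.wid * -1 + 39]
15. n11.hot = true  [terminal]
16. n4.wid = 9  [A.mk + S.depth - 22]
17. n3.wid = 27  [S₁.wid + 18]
18. n12.pre = 11  [terminal]
19. n0.wid = 28  [A.mk + 4]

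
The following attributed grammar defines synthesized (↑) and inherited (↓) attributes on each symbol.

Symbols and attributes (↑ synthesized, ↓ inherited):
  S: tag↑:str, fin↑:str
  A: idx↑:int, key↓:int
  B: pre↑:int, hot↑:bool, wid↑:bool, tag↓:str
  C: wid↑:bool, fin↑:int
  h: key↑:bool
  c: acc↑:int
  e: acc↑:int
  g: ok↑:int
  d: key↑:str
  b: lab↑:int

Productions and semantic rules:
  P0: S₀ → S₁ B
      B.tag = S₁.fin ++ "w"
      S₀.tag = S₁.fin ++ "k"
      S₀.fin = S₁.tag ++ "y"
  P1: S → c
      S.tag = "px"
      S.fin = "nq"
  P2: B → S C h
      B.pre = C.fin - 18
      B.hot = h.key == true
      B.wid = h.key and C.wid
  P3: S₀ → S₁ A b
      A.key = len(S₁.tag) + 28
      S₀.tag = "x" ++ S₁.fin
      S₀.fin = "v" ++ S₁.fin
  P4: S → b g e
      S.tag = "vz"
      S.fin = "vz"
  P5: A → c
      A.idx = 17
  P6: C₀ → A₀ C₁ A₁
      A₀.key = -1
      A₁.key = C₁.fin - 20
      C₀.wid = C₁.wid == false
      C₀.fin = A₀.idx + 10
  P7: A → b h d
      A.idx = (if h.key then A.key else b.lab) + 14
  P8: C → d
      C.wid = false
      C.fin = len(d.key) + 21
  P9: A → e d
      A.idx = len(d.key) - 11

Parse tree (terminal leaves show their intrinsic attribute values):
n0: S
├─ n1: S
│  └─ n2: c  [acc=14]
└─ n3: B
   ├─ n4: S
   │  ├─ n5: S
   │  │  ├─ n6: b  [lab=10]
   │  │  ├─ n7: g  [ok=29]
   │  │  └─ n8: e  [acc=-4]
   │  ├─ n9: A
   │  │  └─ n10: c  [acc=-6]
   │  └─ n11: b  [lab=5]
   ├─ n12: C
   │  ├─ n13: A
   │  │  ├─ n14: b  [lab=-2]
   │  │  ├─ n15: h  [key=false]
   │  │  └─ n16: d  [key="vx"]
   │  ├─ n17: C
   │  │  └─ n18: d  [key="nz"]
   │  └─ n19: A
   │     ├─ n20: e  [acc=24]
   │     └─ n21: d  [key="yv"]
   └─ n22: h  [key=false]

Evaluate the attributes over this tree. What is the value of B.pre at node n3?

4

1. n2.acc = 14  [terminal]
2. n1.tag = "px"  ["px"]
3. n1.fin = "nq"  ["nq"]
4. n3.tag = "nqw"  [S₁.fin ++ "w"]
5. n6.lab = 10  [terminal]
6. n7.ok = 29  [terminal]
7. n8.acc = -4  [terminal]
8. n5.tag = "vz"  ["vz"]
9. n5.fin = "vz"  ["vz"]
10. n9.key = 30  [len(S₁.tag) + 28]
11. n10.acc = -6  [terminal]
12. n9.idx = 17  [17]
13. n11.lab = 5  [terminal]
14. n4.tag = "xvz"  ["x" ++ S₁.fin]
15. n4.fin = "vvz"  ["v" ++ S₁.fin]
16. n13.key = -1  [-1]
17. n14.lab = -2  [terminal]
18. n15.key = false  [terminal]
19. n16.key = "vx"  [terminal]
20. n13.idx = 12  [(if h.key then A.key else b.lab) + 14]
21. n18.key = "nz"  [terminal]
22. n17.wid = false  [false]
23. n17.fin = 23  [len(d.key) + 21]
24. n19.key = 3  [C₁.fin - 20]
25. n20.acc = 24  [terminal]
26. n21.key = "yv"  [terminal]
27. n19.idx = -9  [len(d.key) - 11]
28. n12.wid = true  [C₁.wid == false]
29. n12.fin = 22  [A₀.idx + 10]
30. n22.key = false  [terminal]
31. n3.pre = 4  [C.fin - 18]
32. n3.hot = false  [h.key == true]
33. n3.wid = false  [h.key and C.wid]
34. n0.tag = "nqk"  [S₁.fin ++ "k"]
35. n0.fin = "pxy"  [S₁.tag ++ "y"]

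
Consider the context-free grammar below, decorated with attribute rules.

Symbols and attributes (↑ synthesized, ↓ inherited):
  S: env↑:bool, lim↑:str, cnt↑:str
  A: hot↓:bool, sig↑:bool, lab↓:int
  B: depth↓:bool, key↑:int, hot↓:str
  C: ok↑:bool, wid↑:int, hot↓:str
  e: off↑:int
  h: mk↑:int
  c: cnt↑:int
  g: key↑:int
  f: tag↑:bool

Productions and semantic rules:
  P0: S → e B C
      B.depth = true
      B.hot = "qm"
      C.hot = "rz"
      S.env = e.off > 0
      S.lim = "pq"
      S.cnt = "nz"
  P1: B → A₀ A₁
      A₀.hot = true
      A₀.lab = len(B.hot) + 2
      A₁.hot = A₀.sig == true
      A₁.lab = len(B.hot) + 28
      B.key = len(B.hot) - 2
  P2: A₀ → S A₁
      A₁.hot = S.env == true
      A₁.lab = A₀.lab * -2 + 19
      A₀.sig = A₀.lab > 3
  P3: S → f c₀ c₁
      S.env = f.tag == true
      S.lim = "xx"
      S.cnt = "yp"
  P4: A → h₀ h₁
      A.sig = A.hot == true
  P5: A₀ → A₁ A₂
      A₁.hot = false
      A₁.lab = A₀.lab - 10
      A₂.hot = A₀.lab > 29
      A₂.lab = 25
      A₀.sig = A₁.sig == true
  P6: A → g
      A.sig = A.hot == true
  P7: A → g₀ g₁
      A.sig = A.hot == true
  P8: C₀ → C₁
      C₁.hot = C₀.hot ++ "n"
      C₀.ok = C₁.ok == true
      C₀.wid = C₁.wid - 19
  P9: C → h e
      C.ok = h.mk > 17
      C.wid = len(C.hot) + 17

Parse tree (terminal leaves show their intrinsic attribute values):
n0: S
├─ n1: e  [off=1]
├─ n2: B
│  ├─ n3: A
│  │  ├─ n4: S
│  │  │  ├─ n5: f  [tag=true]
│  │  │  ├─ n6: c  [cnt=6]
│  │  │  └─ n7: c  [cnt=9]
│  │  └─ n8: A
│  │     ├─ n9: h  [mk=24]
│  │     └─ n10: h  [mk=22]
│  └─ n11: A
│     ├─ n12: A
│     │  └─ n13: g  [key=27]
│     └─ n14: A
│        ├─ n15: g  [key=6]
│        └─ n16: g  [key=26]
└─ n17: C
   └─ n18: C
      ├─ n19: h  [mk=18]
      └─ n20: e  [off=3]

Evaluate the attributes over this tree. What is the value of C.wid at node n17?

1. n1.off = 1  [terminal]
2. n2.depth = true  [true]
3. n2.hot = "qm"  ["qm"]
4. n3.hot = true  [true]
5. n3.lab = 4  [len(B.hot) + 2]
6. n5.tag = true  [terminal]
7. n6.cnt = 6  [terminal]
8. n7.cnt = 9  [terminal]
9. n4.env = true  [f.tag == true]
10. n4.lim = "xx"  ["xx"]
11. n4.cnt = "yp"  ["yp"]
12. n8.hot = true  [S.env == true]
13. n8.lab = 11  [A₀.lab * -2 + 19]
14. n9.mk = 24  [terminal]
15. n10.mk = 22  [terminal]
16. n8.sig = true  [A.hot == true]
17. n3.sig = true  [A₀.lab > 3]
18. n11.hot = true  [A₀.sig == true]
19. n11.lab = 30  [len(B.hot) + 28]
20. n12.hot = false  [false]
21. n12.lab = 20  [A₀.lab - 10]
22. n13.key = 27  [terminal]
23. n12.sig = false  [A.hot == true]
24. n14.hot = true  [A₀.lab > 29]
25. n14.lab = 25  [25]
26. n15.key = 6  [terminal]
27. n16.key = 26  [terminal]
28. n14.sig = true  [A.hot == true]
29. n11.sig = false  [A₁.sig == true]
30. n2.key = 0  [len(B.hot) - 2]
31. n17.hot = "rz"  ["rz"]
32. n18.hot = "rzn"  [C₀.hot ++ "n"]
33. n19.mk = 18  [terminal]
34. n20.off = 3  [terminal]
35. n18.ok = true  [h.mk > 17]
36. n18.wid = 20  [len(C.hot) + 17]
37. n17.ok = true  [C₁.ok == true]
38. n17.wid = 1  [C₁.wid - 19]
39. n0.env = true  [e.off > 0]
40. n0.lim = "pq"  ["pq"]
41. n0.cnt = "nz"  ["nz"]

1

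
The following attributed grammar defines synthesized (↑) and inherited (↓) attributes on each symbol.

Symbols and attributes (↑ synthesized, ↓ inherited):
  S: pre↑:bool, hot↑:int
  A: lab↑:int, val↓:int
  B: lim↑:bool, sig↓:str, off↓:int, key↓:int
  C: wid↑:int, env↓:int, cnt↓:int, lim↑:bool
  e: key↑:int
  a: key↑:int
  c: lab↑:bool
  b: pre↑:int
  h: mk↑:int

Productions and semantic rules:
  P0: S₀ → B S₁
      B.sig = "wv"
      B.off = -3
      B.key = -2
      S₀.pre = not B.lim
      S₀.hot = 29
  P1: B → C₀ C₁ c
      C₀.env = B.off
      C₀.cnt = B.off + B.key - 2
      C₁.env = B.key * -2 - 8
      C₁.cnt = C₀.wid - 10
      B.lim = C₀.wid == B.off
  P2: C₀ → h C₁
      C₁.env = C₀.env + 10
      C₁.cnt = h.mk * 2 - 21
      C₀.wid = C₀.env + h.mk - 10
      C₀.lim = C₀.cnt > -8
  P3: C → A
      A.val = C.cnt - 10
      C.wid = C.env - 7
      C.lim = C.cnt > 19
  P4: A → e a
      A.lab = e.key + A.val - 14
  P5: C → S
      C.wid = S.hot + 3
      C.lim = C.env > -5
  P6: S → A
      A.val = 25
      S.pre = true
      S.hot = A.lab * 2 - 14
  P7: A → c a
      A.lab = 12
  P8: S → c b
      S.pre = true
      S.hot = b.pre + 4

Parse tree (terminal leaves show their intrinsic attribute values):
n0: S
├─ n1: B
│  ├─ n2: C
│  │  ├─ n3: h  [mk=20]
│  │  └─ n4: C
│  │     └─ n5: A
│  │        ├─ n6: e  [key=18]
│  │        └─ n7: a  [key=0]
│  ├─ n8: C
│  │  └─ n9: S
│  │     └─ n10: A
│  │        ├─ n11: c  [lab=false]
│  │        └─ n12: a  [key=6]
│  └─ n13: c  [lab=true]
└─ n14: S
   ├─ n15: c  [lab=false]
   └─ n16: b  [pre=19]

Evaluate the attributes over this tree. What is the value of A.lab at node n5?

1. n1.sig = "wv"  ["wv"]
2. n1.off = -3  [-3]
3. n1.key = -2  [-2]
4. n2.env = -3  [B.off]
5. n2.cnt = -7  [B.off + B.key - 2]
6. n3.mk = 20  [terminal]
7. n4.env = 7  [C₀.env + 10]
8. n4.cnt = 19  [h.mk * 2 - 21]
9. n5.val = 9  [C.cnt - 10]
10. n6.key = 18  [terminal]
11. n7.key = 0  [terminal]
12. n5.lab = 13  [e.key + A.val - 14]
13. n4.wid = 0  [C.env - 7]
14. n4.lim = false  [C.cnt > 19]
15. n2.wid = 7  [C₀.env + h.mk - 10]
16. n2.lim = true  [C₀.cnt > -8]
17. n8.env = -4  [B.key * -2 - 8]
18. n8.cnt = -3  [C₀.wid - 10]
19. n10.val = 25  [25]
20. n11.lab = false  [terminal]
21. n12.key = 6  [terminal]
22. n10.lab = 12  [12]
23. n9.pre = true  [true]
24. n9.hot = 10  [A.lab * 2 - 14]
25. n8.wid = 13  [S.hot + 3]
26. n8.lim = true  [C.env > -5]
27. n13.lab = true  [terminal]
28. n1.lim = false  [C₀.wid == B.off]
29. n15.lab = false  [terminal]
30. n16.pre = 19  [terminal]
31. n14.pre = true  [true]
32. n14.hot = 23  [b.pre + 4]
33. n0.pre = true  [not B.lim]
34. n0.hot = 29  [29]

13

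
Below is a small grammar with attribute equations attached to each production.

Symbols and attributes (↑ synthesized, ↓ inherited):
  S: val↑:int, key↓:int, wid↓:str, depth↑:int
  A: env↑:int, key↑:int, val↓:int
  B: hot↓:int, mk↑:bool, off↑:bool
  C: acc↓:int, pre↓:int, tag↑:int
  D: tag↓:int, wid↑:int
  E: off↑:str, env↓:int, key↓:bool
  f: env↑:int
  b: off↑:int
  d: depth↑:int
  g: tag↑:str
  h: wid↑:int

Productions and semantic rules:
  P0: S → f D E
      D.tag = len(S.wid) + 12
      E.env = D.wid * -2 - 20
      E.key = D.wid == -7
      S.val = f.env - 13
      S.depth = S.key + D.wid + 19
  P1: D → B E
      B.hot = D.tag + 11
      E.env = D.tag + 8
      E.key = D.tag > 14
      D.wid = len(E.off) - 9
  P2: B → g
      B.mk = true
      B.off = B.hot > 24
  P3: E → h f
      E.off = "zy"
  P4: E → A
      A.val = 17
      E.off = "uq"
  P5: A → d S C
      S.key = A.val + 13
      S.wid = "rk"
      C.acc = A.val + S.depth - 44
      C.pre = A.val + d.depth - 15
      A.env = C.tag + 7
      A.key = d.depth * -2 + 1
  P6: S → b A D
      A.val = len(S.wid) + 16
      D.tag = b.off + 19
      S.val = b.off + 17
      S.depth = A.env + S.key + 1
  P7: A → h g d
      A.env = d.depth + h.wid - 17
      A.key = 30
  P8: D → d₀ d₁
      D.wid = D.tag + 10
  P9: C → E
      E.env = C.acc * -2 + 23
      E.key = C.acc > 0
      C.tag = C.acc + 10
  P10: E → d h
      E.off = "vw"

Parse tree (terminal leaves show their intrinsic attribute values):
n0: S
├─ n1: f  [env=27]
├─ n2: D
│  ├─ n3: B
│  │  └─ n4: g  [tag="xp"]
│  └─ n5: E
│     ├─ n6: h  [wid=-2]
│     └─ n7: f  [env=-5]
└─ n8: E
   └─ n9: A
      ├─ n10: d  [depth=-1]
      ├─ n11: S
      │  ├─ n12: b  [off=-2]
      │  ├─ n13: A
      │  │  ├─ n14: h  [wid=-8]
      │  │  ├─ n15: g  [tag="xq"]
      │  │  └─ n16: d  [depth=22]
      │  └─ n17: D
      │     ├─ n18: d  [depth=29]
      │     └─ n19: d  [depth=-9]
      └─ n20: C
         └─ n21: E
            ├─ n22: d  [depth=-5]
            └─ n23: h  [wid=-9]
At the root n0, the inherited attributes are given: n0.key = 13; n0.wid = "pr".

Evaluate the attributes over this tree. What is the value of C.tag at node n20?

11

1. n0.key = 13  [given at root]
2. n0.wid = "pr"  [given at root]
3. n1.env = 27  [terminal]
4. n2.tag = 14  [len(S.wid) + 12]
5. n3.hot = 25  [D.tag + 11]
6. n4.tag = "xp"  [terminal]
7. n3.mk = true  [true]
8. n3.off = true  [B.hot > 24]
9. n5.env = 22  [D.tag + 8]
10. n5.key = false  [D.tag > 14]
11. n6.wid = -2  [terminal]
12. n7.env = -5  [terminal]
13. n5.off = "zy"  ["zy"]
14. n2.wid = -7  [len(E.off) - 9]
15. n8.env = -6  [D.wid * -2 - 20]
16. n8.key = true  [D.wid == -7]
17. n9.val = 17  [17]
18. n10.depth = -1  [terminal]
19. n11.key = 30  [A.val + 13]
20. n11.wid = "rk"  ["rk"]
21. n12.off = -2  [terminal]
22. n13.val = 18  [len(S.wid) + 16]
23. n14.wid = -8  [terminal]
24. n15.tag = "xq"  [terminal]
25. n16.depth = 22  [terminal]
26. n13.env = -3  [d.depth + h.wid - 17]
27. n13.key = 30  [30]
28. n17.tag = 17  [b.off + 19]
29. n18.depth = 29  [terminal]
30. n19.depth = -9  [terminal]
31. n17.wid = 27  [D.tag + 10]
32. n11.val = 15  [b.off + 17]
33. n11.depth = 28  [A.env + S.key + 1]
34. n20.acc = 1  [A.val + S.depth - 44]
35. n20.pre = 1  [A.val + d.depth - 15]
36. n21.env = 21  [C.acc * -2 + 23]
37. n21.key = true  [C.acc > 0]
38. n22.depth = -5  [terminal]
39. n23.wid = -9  [terminal]
40. n21.off = "vw"  ["vw"]
41. n20.tag = 11  [C.acc + 10]
42. n9.env = 18  [C.tag + 7]
43. n9.key = 3  [d.depth * -2 + 1]
44. n8.off = "uq"  ["uq"]
45. n0.val = 14  [f.env - 13]
46. n0.depth = 25  [S.key + D.wid + 19]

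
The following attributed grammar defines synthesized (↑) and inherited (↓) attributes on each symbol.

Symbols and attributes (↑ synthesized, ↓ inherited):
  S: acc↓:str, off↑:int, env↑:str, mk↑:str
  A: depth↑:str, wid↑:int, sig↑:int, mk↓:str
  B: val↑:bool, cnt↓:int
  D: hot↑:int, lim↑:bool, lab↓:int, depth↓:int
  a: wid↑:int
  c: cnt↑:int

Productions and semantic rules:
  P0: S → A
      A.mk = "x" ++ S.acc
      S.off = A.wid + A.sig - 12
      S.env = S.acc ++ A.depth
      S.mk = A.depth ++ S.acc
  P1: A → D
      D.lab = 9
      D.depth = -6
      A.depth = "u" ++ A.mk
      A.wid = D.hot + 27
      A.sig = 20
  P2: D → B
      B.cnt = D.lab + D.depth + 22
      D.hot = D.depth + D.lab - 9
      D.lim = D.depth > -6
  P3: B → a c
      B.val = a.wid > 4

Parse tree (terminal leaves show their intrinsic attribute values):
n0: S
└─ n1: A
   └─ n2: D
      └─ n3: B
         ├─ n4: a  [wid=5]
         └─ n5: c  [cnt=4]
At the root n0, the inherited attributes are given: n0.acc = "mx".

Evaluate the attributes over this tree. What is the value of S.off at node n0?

29

1. n0.acc = "mx"  [given at root]
2. n1.mk = "xmx"  ["x" ++ S.acc]
3. n2.lab = 9  [9]
4. n2.depth = -6  [-6]
5. n3.cnt = 25  [D.lab + D.depth + 22]
6. n4.wid = 5  [terminal]
7. n5.cnt = 4  [terminal]
8. n3.val = true  [a.wid > 4]
9. n2.hot = -6  [D.depth + D.lab - 9]
10. n2.lim = false  [D.depth > -6]
11. n1.depth = "uxmx"  ["u" ++ A.mk]
12. n1.wid = 21  [D.hot + 27]
13. n1.sig = 20  [20]
14. n0.off = 29  [A.wid + A.sig - 12]
15. n0.env = "mxuxmx"  [S.acc ++ A.depth]
16. n0.mk = "uxmxmx"  [A.depth ++ S.acc]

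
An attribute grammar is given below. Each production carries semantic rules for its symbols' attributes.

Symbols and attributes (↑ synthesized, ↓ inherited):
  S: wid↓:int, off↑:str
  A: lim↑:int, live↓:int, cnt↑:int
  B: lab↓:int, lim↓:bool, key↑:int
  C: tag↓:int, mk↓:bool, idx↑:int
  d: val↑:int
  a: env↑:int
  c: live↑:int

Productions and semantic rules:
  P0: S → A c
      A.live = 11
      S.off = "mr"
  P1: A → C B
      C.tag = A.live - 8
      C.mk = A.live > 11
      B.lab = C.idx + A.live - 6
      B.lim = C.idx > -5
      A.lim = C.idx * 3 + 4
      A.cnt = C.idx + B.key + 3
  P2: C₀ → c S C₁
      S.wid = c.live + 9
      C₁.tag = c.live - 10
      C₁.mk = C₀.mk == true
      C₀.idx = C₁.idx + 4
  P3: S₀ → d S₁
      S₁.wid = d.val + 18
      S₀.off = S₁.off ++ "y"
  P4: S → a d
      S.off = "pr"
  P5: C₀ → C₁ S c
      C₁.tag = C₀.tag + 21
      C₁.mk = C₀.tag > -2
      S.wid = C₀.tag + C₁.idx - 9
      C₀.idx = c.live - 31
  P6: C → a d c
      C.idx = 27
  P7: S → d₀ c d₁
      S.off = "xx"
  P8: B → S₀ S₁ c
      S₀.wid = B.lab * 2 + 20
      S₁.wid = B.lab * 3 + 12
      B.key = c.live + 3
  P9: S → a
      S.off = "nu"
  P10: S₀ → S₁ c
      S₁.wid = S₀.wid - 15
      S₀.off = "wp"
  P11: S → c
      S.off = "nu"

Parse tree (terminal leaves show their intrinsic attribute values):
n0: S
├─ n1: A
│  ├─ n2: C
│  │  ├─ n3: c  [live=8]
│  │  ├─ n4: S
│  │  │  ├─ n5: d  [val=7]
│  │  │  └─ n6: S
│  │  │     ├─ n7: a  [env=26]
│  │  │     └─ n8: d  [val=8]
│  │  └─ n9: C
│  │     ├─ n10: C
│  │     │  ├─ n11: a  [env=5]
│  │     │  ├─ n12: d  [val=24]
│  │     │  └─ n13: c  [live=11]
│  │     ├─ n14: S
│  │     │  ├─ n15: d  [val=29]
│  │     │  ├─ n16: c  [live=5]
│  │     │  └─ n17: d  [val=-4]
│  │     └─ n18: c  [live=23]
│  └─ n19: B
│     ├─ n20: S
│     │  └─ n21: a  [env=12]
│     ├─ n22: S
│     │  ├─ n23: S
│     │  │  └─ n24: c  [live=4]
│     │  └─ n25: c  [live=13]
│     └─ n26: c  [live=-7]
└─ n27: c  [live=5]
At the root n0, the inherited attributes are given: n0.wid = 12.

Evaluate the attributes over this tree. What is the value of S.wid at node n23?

1. n0.wid = 12  [given at root]
2. n1.live = 11  [11]
3. n2.tag = 3  [A.live - 8]
4. n2.mk = false  [A.live > 11]
5. n3.live = 8  [terminal]
6. n4.wid = 17  [c.live + 9]
7. n5.val = 7  [terminal]
8. n6.wid = 25  [d.val + 18]
9. n7.env = 26  [terminal]
10. n8.val = 8  [terminal]
11. n6.off = "pr"  ["pr"]
12. n4.off = "pry"  [S₁.off ++ "y"]
13. n9.tag = -2  [c.live - 10]
14. n9.mk = false  [C₀.mk == true]
15. n10.tag = 19  [C₀.tag + 21]
16. n10.mk = false  [C₀.tag > -2]
17. n11.env = 5  [terminal]
18. n12.val = 24  [terminal]
19. n13.live = 11  [terminal]
20. n10.idx = 27  [27]
21. n14.wid = 16  [C₀.tag + C₁.idx - 9]
22. n15.val = 29  [terminal]
23. n16.live = 5  [terminal]
24. n17.val = -4  [terminal]
25. n14.off = "xx"  ["xx"]
26. n18.live = 23  [terminal]
27. n9.idx = -8  [c.live - 31]
28. n2.idx = -4  [C₁.idx + 4]
29. n19.lab = 1  [C.idx + A.live - 6]
30. n19.lim = true  [C.idx > -5]
31. n20.wid = 22  [B.lab * 2 + 20]
32. n21.env = 12  [terminal]
33. n20.off = "nu"  ["nu"]
34. n22.wid = 15  [B.lab * 3 + 12]
35. n23.wid = 0  [S₀.wid - 15]
36. n24.live = 4  [terminal]
37. n23.off = "nu"  ["nu"]
38. n25.live = 13  [terminal]
39. n22.off = "wp"  ["wp"]
40. n26.live = -7  [terminal]
41. n19.key = -4  [c.live + 3]
42. n1.lim = -8  [C.idx * 3 + 4]
43. n1.cnt = -5  [C.idx + B.key + 3]
44. n27.live = 5  [terminal]
45. n0.off = "mr"  ["mr"]

0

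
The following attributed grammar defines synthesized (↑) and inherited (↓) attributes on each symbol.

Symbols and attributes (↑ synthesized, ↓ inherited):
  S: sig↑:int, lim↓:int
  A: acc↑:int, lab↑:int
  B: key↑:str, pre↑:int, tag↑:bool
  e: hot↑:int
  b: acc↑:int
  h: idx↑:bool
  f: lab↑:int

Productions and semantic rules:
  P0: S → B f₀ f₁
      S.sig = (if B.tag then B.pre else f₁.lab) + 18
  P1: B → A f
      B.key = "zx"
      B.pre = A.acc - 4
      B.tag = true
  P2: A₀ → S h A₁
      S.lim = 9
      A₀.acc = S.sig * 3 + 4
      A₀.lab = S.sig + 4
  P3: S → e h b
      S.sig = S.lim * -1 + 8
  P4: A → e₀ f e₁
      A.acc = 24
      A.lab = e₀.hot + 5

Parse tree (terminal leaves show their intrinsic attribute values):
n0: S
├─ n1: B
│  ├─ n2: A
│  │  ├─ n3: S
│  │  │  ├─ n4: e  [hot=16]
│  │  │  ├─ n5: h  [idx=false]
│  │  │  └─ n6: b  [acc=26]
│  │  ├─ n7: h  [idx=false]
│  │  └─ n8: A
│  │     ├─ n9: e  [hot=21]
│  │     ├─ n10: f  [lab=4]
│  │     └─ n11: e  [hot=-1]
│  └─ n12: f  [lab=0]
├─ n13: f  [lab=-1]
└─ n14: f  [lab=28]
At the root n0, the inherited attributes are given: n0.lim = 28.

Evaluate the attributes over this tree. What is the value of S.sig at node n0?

1. n0.lim = 28  [given at root]
2. n3.lim = 9  [9]
3. n4.hot = 16  [terminal]
4. n5.idx = false  [terminal]
5. n6.acc = 26  [terminal]
6. n3.sig = -1  [S.lim * -1 + 8]
7. n7.idx = false  [terminal]
8. n9.hot = 21  [terminal]
9. n10.lab = 4  [terminal]
10. n11.hot = -1  [terminal]
11. n8.acc = 24  [24]
12. n8.lab = 26  [e₀.hot + 5]
13. n2.acc = 1  [S.sig * 3 + 4]
14. n2.lab = 3  [S.sig + 4]
15. n12.lab = 0  [terminal]
16. n1.key = "zx"  ["zx"]
17. n1.pre = -3  [A.acc - 4]
18. n1.tag = true  [true]
19. n13.lab = -1  [terminal]
20. n14.lab = 28  [terminal]
21. n0.sig = 15  [(if B.tag then B.pre else f₁.lab) + 18]

15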